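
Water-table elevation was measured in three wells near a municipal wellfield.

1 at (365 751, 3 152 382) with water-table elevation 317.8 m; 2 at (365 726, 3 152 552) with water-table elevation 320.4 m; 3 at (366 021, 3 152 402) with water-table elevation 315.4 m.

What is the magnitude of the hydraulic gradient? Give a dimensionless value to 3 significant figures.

Differences from 1: to 2 (Δx, Δy, Δh) = (-25, 170, +2.6); to 3 = (270, 20, -2.4).
Determinant of the coordinate differences = (-25)·20 − 270·170 = -46400.
∂h/∂x = [(+2.6)·20 − (-2.4)·170] / -46400 = -0.009914
∂h/∂y = [(-25)·(-2.4) − 270·(+2.6)] / -46400 = +0.01384
|∇h| = √(-0.009914² + 0.01384²) = 0.01702

0.0170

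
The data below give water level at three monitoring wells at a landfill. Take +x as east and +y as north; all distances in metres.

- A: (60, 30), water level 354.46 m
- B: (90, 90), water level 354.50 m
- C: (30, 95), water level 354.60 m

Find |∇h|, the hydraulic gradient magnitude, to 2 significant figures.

0.0021

With h = a·x + b·y + c and A as origin, the differences give:
  30·a + 60·b = +0.04
  (-30)·a + 65·b = +0.14
Eliminate b (×65 and ×60, subtract): 3750·a = -5.800 → a = ∂h/∂x = -0.001547
Back-substitute: b = ∂h/∂y = +0.001440.
|∇h| = √(-0.001547² + 0.001440²) = 0.002113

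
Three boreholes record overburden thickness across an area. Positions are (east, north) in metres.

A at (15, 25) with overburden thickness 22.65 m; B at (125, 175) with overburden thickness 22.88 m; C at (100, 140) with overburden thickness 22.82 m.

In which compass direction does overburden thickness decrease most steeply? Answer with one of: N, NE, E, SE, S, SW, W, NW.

SE

Differences from A: to B (Δx, Δy, Δh) = (110, 150, +0.23); to C = (85, 115, +0.17).
Solve a·Δx + b·Δy = Δd: det = 110·115 − 85·150 = -100.
∂d/∂x = [(+0.23)·115 − (+0.17)·150] / -100 = -0.009500
∂d/∂y = [110·(+0.17) − 85·(+0.23)] / -100 = +0.008500
Steepest decrease is along −∇f = (+0.009500 E, -0.008500 N) → southeast.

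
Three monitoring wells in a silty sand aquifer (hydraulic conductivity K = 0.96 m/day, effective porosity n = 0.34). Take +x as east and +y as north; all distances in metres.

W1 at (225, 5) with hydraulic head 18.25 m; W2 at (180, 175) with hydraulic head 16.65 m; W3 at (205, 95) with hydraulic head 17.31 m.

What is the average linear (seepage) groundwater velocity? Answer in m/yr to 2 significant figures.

Three-point gradient (reference W1): Δ to W2 = (-45, 170, -1.60), Δ to W3 = (-20, 90, -0.94).
∂h/∂x = -0.02431, ∂h/∂y = -0.01585 (det = -650).
|∇h| = √(-0.02431² + -0.01585²) = 0.02902
Seepage velocity v = K·i/n = 0.96 × 0.02902 / 0.34 = 0.08194 m/day = 29.93 m/yr.

30 m/yr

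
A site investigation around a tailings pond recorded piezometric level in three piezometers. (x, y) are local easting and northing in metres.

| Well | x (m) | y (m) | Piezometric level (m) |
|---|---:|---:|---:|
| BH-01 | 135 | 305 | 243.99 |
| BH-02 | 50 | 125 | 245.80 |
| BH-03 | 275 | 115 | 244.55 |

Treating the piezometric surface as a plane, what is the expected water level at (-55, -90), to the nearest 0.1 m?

248.0 m

Taking BH-01 as reference: BH-02−BH-01 = (-85, -180, +1.81); BH-03−BH-01 = (140, -190, +0.56).
Solve a·Δx + b·Δy = Δh: det = (-85)·(-190) − 140·(-180) = 41350.
∂h/∂x = [(+1.81)·(-190) − (+0.56)·(-180)] / 41350 = -0.005879
∂h/∂y = [(-85)·(+0.56) − 140·(+1.81)] / 41350 = -0.007279
h(-55, -90) = 243.99 + (-0.005879)·(-190) + (-0.007279)·(-395) = 243.99 +1.117 +2.875 = 247.982 m.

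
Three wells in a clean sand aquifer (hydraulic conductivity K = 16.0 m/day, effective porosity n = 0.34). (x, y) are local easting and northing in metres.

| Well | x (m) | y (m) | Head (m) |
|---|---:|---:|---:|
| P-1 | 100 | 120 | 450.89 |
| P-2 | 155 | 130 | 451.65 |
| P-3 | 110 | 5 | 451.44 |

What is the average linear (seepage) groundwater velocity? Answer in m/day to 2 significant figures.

With h = a·x + b·y + c and P-1 as origin, the differences give:
  55·a + 10·b = +0.76
  10·a + (-115)·b = +0.55
Eliminate b (×(-115) and ×10, subtract): -6425·a = -92.900 → a = ∂h/∂x = +0.01446
Back-substitute: b = ∂h/∂y = -0.003525.
|∇h| = √(0.01446² + -0.003525²) = 0.01488
Seepage velocity v = K·i/n = 16.0 × 0.01488 / 0.34 = 0.7002 m/day.

0.70 m/day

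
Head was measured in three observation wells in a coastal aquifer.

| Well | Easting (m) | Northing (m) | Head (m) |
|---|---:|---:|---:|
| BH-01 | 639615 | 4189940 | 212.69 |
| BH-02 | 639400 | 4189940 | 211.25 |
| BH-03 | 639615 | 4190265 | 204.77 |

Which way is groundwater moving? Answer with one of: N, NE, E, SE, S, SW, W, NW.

N

∂h/∂x = (211.25 − 212.69) / (639400 − 639615) = +0.006698
∂h/∂y = (204.77 − 212.69) / (4190265 − 4189940) = -0.02437
Flow = −∇h = (-0.006698 east, +0.02437 north), which points north.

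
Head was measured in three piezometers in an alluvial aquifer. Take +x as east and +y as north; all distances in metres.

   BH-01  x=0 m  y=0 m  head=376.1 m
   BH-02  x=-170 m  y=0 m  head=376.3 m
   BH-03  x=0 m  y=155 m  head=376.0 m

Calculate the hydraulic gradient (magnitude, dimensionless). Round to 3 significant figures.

∂h/∂x = (376.3 − 376.1) / (-170 − 0) = -0.001176
∂h/∂y = (376.0 − 376.1) / (155 − 0) = -0.0006452
|∇h| = √(-0.001176² + -0.0006452²) = 0.001341

0.00134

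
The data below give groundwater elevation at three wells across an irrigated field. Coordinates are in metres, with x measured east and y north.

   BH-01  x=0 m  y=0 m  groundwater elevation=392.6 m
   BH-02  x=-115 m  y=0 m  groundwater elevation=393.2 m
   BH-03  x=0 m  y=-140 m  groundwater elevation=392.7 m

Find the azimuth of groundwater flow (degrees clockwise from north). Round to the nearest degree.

∂h/∂x = (393.2 − 392.6) / (-115 − 0) = -0.005217
∂h/∂y = (392.7 − 392.6) / (-140 − 0) = -0.0007143
Flow direction (−∇h) has components (+0.005217 E, +0.0007143 N).
Azimuth = atan2(E, N) = atan2(+0.005217, +0.0007143) = 82.2° ≈ 082°.

082°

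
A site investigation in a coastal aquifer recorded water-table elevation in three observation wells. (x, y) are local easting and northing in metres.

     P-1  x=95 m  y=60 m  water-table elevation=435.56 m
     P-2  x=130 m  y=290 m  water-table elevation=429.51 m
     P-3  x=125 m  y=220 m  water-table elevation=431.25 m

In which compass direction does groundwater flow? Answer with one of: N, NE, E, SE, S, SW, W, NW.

Taking P-1 as reference: P-2−P-1 = (35, 230, -6.05); P-3−P-1 = (30, 160, -4.31).
Solve a·Δx + b·Δy = Δh: det = 35·160 − 30·230 = -1300.
∂h/∂x = [(-6.05)·160 − (-4.31)·230] / -1300 = -0.01792
∂h/∂y = [35·(-4.31) − 30·(-6.05)] / -1300 = -0.02358
Flow = −∇h = (+0.01792 east, +0.02358 north), which points northeast.

NE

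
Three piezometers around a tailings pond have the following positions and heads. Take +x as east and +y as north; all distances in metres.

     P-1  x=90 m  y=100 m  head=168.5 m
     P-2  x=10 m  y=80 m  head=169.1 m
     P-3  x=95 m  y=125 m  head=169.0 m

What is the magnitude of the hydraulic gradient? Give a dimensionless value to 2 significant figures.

Three-point gradient (reference P-1): Δ to P-2 = (-80, -20, +0.6), Δ to P-3 = (5, 25, +0.5).
∂h/∂x = -0.01316, ∂h/∂y = +0.02263 (det = -1900).
|∇h| = √(-0.01316² + 0.02263²) = 0.02618

0.026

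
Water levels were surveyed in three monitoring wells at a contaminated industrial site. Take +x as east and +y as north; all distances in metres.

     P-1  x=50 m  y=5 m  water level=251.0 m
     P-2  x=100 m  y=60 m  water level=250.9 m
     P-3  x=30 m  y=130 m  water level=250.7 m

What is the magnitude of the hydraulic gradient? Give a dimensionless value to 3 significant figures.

0.00238

With h = a·x + b·y + c and P-1 as origin, the differences give:
  50·a + 55·b = -0.1
  (-20)·a + 125·b = -0.3
Eliminate b (×125 and ×55, subtract): 7350·a = 4.00 → a = ∂h/∂x = +0.0005442
Back-substitute: b = ∂h/∂y = -0.002313.
|∇h| = √(0.0005442² + -0.002313²) = 0.002376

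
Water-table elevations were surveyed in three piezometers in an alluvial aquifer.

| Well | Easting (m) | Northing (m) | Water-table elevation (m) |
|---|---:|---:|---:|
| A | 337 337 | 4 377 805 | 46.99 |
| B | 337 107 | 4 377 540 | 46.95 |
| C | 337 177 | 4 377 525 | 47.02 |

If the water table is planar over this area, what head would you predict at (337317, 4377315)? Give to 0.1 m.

Differences from A: to B (Δx, Δy, Δh) = (-230, -265, -0.04); to C = (-160, -280, +0.03).
Determinant of the coordinate differences = (-230)·(-280) − (-160)·(-265) = 22000.
∂h/∂x = [(-0.04)·(-280) − (+0.03)·(-265)] / 22000 = +0.0008705
∂h/∂y = [(-230)·(+0.03) − (-160)·(-0.04)] / 22000 = -0.0006045
h(337317, 4377315) = 46.99 + (+0.0008705)·(-20) + (-0.0006045)·(-490) = 46.99 -0.017 +0.296 = 47.269 m.

47.3 m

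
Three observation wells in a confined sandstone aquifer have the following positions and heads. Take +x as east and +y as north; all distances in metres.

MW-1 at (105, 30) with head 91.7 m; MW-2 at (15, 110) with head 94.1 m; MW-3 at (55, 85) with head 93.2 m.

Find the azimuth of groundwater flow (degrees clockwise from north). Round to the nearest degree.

Three-point gradient (reference MW-1): Δ to MW-2 = (-90, 80, +2.4), Δ to MW-3 = (-50, 55, +1.5).
∂h/∂x = -0.01263, ∂h/∂y = +0.01579 (det = -950).
Flow direction (−∇h) has components (+0.01263 E, -0.01579 N).
Azimuth = atan2(E, N) = atan2(+0.01263, -0.01579) = 141.3° ≈ 141°.

141°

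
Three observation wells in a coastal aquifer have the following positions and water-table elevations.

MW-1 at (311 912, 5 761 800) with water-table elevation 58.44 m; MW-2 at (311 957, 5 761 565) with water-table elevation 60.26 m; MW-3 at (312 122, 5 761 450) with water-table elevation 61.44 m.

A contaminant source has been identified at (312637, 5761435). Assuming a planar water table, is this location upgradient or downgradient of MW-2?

upgradient

Differences from MW-1: to MW-2 (Δx, Δy, Δh) = (45, -235, +1.82); to MW-3 = (210, -350, +3.00).
Solve a·Δx + b·Δy = Δh: det = 45·(-350) − 210·(-235) = 33600.
∂h/∂x = [(+1.82)·(-350) − (+3.00)·(-235)] / 33600 = +0.002024
∂h/∂y = [45·(+3.00) − 210·(+1.82)] / 33600 = -0.007357
Head at (312637, 5761435) = 58.44 + (+0.002024)·(725) + (-0.007357)·(-365) = 62.59 m.
That is higher than the 60.26 m at MW-2, so the point is upgradient.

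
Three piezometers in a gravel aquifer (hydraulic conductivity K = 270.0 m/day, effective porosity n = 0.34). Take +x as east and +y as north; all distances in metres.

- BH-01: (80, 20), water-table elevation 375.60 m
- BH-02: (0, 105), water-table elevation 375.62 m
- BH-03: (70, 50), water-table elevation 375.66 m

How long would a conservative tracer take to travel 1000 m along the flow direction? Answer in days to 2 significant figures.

300 days

With h = a·x + b·y + c and BH-01 as origin, the differences give:
  (-80)·a + 85·b = +0.02
  (-10)·a + 30·b = +0.06
Eliminate b (×30 and ×85, subtract): -1550·a = -4.500 → a = ∂h/∂x = +0.002903
Back-substitute: b = ∂h/∂y = +0.002968.
|∇h| = √(0.002903² + 0.002968²) = 0.004152
Seepage velocity v = K·i/n = 270.0 × 0.004152 / 0.34 = 3.297 m/day.
t = 1000 / 3.297 = 303.3 days.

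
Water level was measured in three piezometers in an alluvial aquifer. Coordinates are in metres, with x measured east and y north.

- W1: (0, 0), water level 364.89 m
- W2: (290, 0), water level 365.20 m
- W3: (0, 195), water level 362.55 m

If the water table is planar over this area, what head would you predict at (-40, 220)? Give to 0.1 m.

362.2 m

∂h/∂x = (365.20 − 364.89) / (290 − 0) = +0.001069
∂h/∂y = (362.55 − 364.89) / (195 − 0) = -0.01200
h(-40, 220) = 364.89 + (+0.001069)·(-40) + (-0.01200)·(220) = 364.89 -0.043 -2.640 = 362.207 m.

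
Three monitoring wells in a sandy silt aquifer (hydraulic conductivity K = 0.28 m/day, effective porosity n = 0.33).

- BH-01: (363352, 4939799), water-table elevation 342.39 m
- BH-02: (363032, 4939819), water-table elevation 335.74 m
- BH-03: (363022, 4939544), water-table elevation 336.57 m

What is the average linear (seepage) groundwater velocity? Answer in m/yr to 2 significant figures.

With h = a·x + b·y + c and BH-01 as origin, the differences give:
  (-320)·a + 20·b = -6.65
  (-330)·a + (-255)·b = -5.82
Eliminate b (×(-255) and ×20, subtract): 88200·a = 1812.150 → a = ∂h/∂x = +0.02055
Back-substitute: b = ∂h/∂y = -0.003765.
|∇h| = √(0.02055² + -0.003765²) = 0.02089
Seepage velocity v = K·i/n = 0.28 × 0.02089 / 0.33 = 0.01772 m/day = 6.472 m/yr.

6.5 m/yr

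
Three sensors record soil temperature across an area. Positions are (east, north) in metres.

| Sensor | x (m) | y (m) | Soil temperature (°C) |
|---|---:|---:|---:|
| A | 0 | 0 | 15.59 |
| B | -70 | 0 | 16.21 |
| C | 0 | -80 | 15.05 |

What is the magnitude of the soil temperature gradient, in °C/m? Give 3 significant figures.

∂T/∂x = (16.21 − 15.59) / (-70 − 0) = -0.008857
∂T/∂y = (15.05 − 15.59) / (-80 − 0) = +0.006750
|∇f| = √(-0.008857² + 0.006750²) = 0.01114 °C/m

0.0111 °C/m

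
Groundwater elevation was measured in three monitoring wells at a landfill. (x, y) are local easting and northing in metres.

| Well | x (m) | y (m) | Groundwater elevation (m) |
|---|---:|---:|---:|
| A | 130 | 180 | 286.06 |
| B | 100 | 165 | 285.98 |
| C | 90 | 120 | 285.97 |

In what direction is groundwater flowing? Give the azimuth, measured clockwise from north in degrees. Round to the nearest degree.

278°

With h = a·x + b·y + c and A as origin, the differences give:
  (-30)·a + (-15)·b = -0.08
  (-40)·a + (-60)·b = -0.09
Eliminate b (×(-60) and ×(-15), subtract): 1200·a = 3.450 → a = ∂h/∂x = +0.002875
Back-substitute: b = ∂h/∂y = -0.0004167.
Flow direction (−∇h) has components (-0.002875 E, +0.0004167 N).
Azimuth = atan2(E, N) = atan2(-0.002875, +0.0004167) = 278.2° ≈ 278°.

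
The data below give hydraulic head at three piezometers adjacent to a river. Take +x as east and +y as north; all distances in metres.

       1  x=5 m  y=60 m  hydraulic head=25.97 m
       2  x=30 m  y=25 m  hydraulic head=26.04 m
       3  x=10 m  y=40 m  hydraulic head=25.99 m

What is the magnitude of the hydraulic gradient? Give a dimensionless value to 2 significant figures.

Differences from 1: to 2 (Δx, Δy, Δh) = (25, -35, +0.07); to 3 = (5, -20, +0.02).
Solve a·Δx + b·Δy = Δh: det = 25·(-20) − 5·(-35) = -325.
∂h/∂x = [(+0.07)·(-20) − (+0.02)·(-35)] / -325 = +0.002154
∂h/∂y = [25·(+0.02) − 5·(+0.07)] / -325 = -0.0004615
|∇h| = √(0.002154² + -0.0004615²) = 0.002203

0.0022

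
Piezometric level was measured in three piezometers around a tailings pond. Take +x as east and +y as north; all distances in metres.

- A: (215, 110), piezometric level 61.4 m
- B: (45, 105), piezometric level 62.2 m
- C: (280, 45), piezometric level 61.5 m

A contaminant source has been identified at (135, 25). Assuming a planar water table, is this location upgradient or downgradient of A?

With h = a·x + b·y + c and A as origin, the differences give:
  (-170)·a + (-5)·b = +0.8
  65·a + (-65)·b = +0.1
Eliminate b (×(-65) and ×(-5), subtract): 11375·a = -51.50 → a = ∂h/∂x = -0.004527
Back-substitute: b = ∂h/∂y = -0.006066.
Head at (135, 25) = 61.4 + (-0.004527)·(-80) + (-0.006066)·(-85) = 62.28 m.
That is higher than the 61.4 m at A, so the point is upgradient.

upgradient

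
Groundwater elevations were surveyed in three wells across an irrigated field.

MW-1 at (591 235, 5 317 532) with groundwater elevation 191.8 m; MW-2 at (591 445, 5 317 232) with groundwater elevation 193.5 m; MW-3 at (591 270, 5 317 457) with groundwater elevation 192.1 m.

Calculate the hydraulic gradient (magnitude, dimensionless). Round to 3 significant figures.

0.00717

Taking MW-1 as reference: MW-2−MW-1 = (210, -300, +1.7); MW-3−MW-1 = (35, -75, +0.3).
Solve a·Δx + b·Δy = Δh: det = 210·(-75) − 35·(-300) = -5250.
∂h/∂x = [(+1.7)·(-75) − (+0.3)·(-300)] / -5250 = +0.007143
∂h/∂y = [210·(+0.3) − 35·(+1.7)] / -5250 = -0.0006667
|∇h| = √(0.007143² + -0.0006667²) = 0.007174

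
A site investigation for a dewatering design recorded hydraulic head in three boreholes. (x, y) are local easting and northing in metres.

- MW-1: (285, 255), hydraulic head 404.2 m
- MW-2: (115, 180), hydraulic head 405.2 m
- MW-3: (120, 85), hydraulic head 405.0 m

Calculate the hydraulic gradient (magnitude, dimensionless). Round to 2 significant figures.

0.0069

Taking MW-1 as reference: MW-2−MW-1 = (-170, -75, +1.0); MW-3−MW-1 = (-165, -170, +0.8).
Determinant of the coordinate differences = (-170)·(-170) − (-165)·(-75) = 16525.
∂h/∂x = [(+1.0)·(-170) − (+0.8)·(-75)] / 16525 = -0.006657
∂h/∂y = [(-170)·(+0.8) − (-165)·(+1.0)] / 16525 = +0.001755
|∇h| = √(-0.006657² + 0.001755²) = 0.006884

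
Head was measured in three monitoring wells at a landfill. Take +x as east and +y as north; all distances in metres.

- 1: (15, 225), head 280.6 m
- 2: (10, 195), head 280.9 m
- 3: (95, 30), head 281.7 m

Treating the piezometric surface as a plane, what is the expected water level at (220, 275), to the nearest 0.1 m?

Differences from 1: to 2 (Δx, Δy, Δh) = (-5, -30, +0.3); to 3 = (80, -195, +1.1).
Determinant of the coordinate differences = (-5)·(-195) − 80·(-30) = 3375.
∂h/∂x = [(+0.3)·(-195) − (+1.1)·(-30)] / 3375 = -0.007556
∂h/∂y = [(-5)·(+1.1) − 80·(+0.3)] / 3375 = -0.008741
h(220, 275) = 280.6 + (-0.007556)·(205) + (-0.008741)·(50) = 280.6 -1.549 -0.437 = 278.614 m.

278.6 m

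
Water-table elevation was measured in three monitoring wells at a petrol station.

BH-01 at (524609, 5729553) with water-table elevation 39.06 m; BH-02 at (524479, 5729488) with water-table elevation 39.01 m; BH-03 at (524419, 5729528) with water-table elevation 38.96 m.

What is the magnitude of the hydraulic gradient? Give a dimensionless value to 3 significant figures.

With h = a·x + b·y + c and BH-01 as origin, the differences give:
  (-130)·a + (-65)·b = -0.05
  (-190)·a + (-25)·b = -0.10
Eliminate b (×(-25) and ×(-65), subtract): -9100·a = -5.250 → a = ∂h/∂x = +0.0005769
Back-substitute: b = ∂h/∂y = -0.0003846.
|∇h| = √(0.0005769² + -0.0003846²) = 0.0006933

0.000693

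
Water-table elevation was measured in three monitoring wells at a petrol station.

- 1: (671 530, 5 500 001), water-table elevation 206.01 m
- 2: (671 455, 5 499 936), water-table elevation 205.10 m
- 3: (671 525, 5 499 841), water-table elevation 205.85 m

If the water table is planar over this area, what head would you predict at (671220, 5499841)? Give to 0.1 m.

202.3 m

Taking 1 as reference: 2−1 = (-75, -65, -0.91); 3−1 = (-5, -160, -0.16).
Determinant of the coordinate differences = (-75)·(-160) − (-5)·(-65) = 11675.
∂h/∂x = [(-0.91)·(-160) − (-0.16)·(-65)] / 11675 = +0.01158
∂h/∂y = [(-75)·(-0.16) − (-5)·(-0.91)] / 11675 = +0.0006381
h(671220, 5499841) = 206.01 + (+0.01158)·(-310) + (+0.0006381)·(-160) = 206.01 -3.590 -0.102 = 202.318 m.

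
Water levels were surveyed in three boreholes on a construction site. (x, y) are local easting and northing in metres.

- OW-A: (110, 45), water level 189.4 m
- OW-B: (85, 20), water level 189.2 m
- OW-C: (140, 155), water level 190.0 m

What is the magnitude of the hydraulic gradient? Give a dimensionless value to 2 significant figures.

0.0057

Differences from OW-A: to OW-B (Δx, Δy, Δh) = (-25, -25, -0.2); to OW-C = (30, 110, +0.6).
Determinant of the coordinate differences = (-25)·110 − 30·(-25) = -2000.
∂h/∂x = [(-0.2)·110 − (+0.6)·(-25)] / -2000 = +0.003500
∂h/∂y = [(-25)·(+0.6) − 30·(-0.2)] / -2000 = +0.004500
|∇h| = √(0.003500² + 0.004500²) = 0.005701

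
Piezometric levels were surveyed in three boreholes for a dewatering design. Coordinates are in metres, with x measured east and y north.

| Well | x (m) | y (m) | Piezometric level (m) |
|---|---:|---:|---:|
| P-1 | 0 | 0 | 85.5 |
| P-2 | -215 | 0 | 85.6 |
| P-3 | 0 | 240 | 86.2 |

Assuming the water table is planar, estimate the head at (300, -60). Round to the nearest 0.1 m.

85.2 m

∂h/∂x = (85.6 − 85.5) / (-215 − 0) = -0.0004651
∂h/∂y = (86.2 − 85.5) / (240 − 0) = +0.002917
h(300, -60) = 85.5 + (-0.0004651)·(300) + (+0.002917)·(-60) = 85.5 -0.140 -0.175 = 85.185 m.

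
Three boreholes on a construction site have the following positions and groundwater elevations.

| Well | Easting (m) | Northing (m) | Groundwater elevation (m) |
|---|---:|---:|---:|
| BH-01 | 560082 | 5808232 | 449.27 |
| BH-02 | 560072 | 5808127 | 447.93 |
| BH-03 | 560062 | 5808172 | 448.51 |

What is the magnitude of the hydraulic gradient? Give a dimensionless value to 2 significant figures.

Taking BH-01 as reference: BH-02−BH-01 = (-10, -105, -1.34); BH-03−BH-01 = (-20, -60, -0.76).
Solve a·Δx + b·Δy = Δh: det = (-10)·(-60) − (-20)·(-105) = -1500.
∂h/∂x = [(-1.34)·(-60) − (-0.76)·(-105)] / -1500 = -0.0004000
∂h/∂y = [(-10)·(-0.76) − (-20)·(-1.34)] / -1500 = +0.01280
|∇h| = √(-0.0004000² + 0.01280²) = 0.01281

0.013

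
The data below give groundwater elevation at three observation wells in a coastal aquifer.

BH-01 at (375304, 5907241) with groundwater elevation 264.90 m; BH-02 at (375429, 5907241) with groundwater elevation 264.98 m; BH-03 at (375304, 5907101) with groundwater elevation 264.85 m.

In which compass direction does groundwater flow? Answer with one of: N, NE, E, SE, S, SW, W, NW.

SW

∂h/∂x = (264.98 − 264.90) / (375429 − 375304) = +0.0006400
∂h/∂y = (264.85 − 264.90) / (5907101 − 5907241) = +0.0003571
Flow = −∇h = (-0.0006400 east, -0.0003571 north), which points southwest.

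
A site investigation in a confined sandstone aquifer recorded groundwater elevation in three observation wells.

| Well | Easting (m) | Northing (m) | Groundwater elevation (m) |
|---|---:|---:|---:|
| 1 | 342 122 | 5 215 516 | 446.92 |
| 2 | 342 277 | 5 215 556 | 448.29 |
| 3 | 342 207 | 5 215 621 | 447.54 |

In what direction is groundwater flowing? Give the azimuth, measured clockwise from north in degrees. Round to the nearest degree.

280°

With h = a·x + b·y + c and 1 as origin, the differences give:
  155·a + 40·b = +1.37
  85·a + 105·b = +0.62
Eliminate b (×105 and ×40, subtract): 12875·a = 119.050 → a = ∂h/∂x = +0.009247
Back-substitute: b = ∂h/∂y = -0.001581.
Flow direction (−∇h) has components (-0.009247 E, +0.001581 N).
Azimuth = atan2(E, N) = atan2(-0.009247, +0.001581) = 279.7° ≈ 280°.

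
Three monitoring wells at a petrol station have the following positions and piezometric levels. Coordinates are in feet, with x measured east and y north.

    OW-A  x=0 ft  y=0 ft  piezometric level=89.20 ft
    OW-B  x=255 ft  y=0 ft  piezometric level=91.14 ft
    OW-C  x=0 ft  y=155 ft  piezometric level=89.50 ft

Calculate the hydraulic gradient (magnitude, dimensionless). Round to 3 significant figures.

0.00785

∂h/∂x = (91.14 − 89.20) / (255 − 0) = +0.007608
∂h/∂y = (89.50 − 89.20) / (155 − 0) = +0.001935
|∇h| = √(0.007608² + 0.001935²) = 0.00785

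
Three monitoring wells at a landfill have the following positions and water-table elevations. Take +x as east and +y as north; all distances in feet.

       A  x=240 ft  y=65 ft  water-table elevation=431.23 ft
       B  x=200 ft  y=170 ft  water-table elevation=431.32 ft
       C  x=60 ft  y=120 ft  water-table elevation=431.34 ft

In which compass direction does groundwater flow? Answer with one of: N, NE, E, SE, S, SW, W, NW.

SE

Differences from A: to B (Δx, Δy, Δh) = (-40, 105, +0.09); to C = (-180, 55, +0.11).
Determinant of the coordinate differences = (-40)·55 − (-180)·105 = 16700.
∂h/∂x = [(+0.09)·55 − (+0.11)·105] / 16700 = -0.0003952
∂h/∂y = [(-40)·(+0.11) − (-180)·(+0.09)] / 16700 = +0.0007066
Flow = −∇h = (+0.0003952 east, -0.0007066 north), which points southeast.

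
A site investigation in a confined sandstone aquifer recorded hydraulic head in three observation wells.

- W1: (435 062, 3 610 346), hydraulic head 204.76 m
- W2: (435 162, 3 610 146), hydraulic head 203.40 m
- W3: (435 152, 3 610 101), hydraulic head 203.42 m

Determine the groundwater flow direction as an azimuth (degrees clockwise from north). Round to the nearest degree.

100°

Three-point gradient (reference W1): Δ to W2 = (100, -200, -1.36), Δ to W3 = (90, -245, -1.34).
∂h/∂x = -0.01003, ∂h/∂y = +0.001785 (det = -6500).
Flow direction (−∇h) has components (+0.01003 E, -0.001785 N).
Azimuth = atan2(E, N) = atan2(+0.01003, -0.001785) = 100.1° ≈ 100°.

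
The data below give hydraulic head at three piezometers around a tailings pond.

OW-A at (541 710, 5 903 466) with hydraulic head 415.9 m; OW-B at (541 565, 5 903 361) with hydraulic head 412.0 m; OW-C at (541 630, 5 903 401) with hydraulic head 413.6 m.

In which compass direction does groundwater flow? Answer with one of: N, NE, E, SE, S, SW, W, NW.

Taking OW-A as reference: OW-B−OW-A = (-145, -105, -3.9); OW-C−OW-A = (-80, -65, -2.3).
Determinant of the coordinate differences = (-145)·(-65) − (-80)·(-105) = 1025.
∂h/∂x = [(-3.9)·(-65) − (-2.3)·(-105)] / 1025 = +0.01171
∂h/∂y = [(-145)·(-2.3) − (-80)·(-3.9)] / 1025 = +0.02098
Flow = −∇h = (-0.01171 east, -0.02098 north), which points southwest.

SW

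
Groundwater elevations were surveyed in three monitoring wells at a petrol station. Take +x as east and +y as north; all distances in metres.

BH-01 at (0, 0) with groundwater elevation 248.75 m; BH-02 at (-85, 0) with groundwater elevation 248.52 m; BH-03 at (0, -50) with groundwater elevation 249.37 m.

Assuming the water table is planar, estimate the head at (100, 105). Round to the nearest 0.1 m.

247.7 m

∂h/∂x = (248.52 − 248.75) / (-85 − 0) = +0.002706
∂h/∂y = (249.37 − 248.75) / (-50 − 0) = -0.01240
h(100, 105) = 248.75 + (+0.002706)·(100) + (-0.01240)·(105) = 248.75 +0.271 -1.302 = 247.719 m.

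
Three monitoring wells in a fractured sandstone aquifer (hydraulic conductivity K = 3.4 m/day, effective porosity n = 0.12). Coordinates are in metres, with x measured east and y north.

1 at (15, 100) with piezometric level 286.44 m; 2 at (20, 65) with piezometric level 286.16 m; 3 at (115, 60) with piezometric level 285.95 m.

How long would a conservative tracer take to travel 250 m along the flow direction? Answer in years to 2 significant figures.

3.0 years

Taking 1 as reference: 2−1 = (5, -35, -0.28); 3−1 = (100, -40, -0.49).
Determinant of the coordinate differences = 5·(-40) − 100·(-35) = 3300.
∂h/∂x = [(-0.28)·(-40) − (-0.49)·(-35)] / 3300 = -0.001803
∂h/∂y = [5·(-0.49) − 100·(-0.28)] / 3300 = +0.007742
|∇h| = √(-0.001803² + 0.007742²) = 0.007949
Seepage velocity v = K·i/n = 3.4 × 0.007949 / 0.12 = 0.2252 m/day.
t = 250 / 0.2252 = 1110 days = 3.04 years.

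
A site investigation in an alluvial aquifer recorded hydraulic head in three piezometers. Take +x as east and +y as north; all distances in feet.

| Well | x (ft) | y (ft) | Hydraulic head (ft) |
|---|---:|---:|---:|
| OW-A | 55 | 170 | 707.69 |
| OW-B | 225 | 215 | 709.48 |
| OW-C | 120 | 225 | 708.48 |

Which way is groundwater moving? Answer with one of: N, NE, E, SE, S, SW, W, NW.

Taking OW-A as reference: OW-B−OW-A = (170, 45, +1.79); OW-C−OW-A = (65, 55, +0.79).
Determinant of the coordinate differences = 170·55 − 65·45 = 6425.
∂h/∂x = [(+1.79)·55 − (+0.79)·45] / 6425 = +0.009790
∂h/∂y = [170·(+0.79) − 65·(+1.79)] / 6425 = +0.002794
Flow = −∇h = (-0.009790 east, -0.002794 north), which points west.

W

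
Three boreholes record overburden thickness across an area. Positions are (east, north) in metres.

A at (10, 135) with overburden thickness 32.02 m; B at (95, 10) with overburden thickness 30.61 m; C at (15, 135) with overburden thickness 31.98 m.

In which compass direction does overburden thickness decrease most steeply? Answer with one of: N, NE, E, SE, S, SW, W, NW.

Differences from A: to B (Δx, Δy, Δh) = (85, -125, -1.41); to C = (5, 0, -0.04).
Determinant of the coordinate differences = 85·0 − 5·(-125) = 625.
∂d/∂x = [(-1.41)·0 − (-0.04)·(-125)] / 625 = -0.008000
∂d/∂y = [85·(-0.04) − 5·(-1.41)] / 625 = +0.005840
Steepest decrease is along −∇f = (+0.008000 E, -0.005840 N) → southeast.

SE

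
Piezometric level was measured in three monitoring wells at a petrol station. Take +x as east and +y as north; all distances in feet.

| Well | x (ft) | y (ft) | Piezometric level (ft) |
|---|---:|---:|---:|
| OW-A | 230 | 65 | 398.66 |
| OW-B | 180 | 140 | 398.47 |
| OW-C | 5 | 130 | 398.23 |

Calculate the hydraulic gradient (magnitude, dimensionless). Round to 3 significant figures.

0.00214

Taking OW-A as reference: OW-B−OW-A = (-50, 75, -0.19); OW-C−OW-A = (-225, 65, -0.43).
Solve a·Δx + b·Δy = Δh: det = (-50)·65 − (-225)·75 = 13625.
∂h/∂x = [(-0.19)·65 − (-0.43)·75] / 13625 = +0.001461
∂h/∂y = [(-50)·(-0.43) − (-225)·(-0.19)] / 13625 = -0.001560
|∇h| = √(0.001461² + -0.001560²) = 0.002137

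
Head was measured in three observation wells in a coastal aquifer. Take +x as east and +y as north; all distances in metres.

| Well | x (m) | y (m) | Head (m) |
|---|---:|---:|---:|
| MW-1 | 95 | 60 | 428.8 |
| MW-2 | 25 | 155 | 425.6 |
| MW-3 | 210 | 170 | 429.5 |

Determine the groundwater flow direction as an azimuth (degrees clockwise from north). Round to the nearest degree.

307°

With h = a·x + b·y + c and MW-1 as origin, the differences give:
  (-70)·a + 95·b = -3.2
  115·a + 110·b = +0.7
Eliminate b (×110 and ×95, subtract): -18625·a = -418.50 → a = ∂h/∂x = +0.02247
Back-substitute: b = ∂h/∂y = -0.01713.
Flow direction (−∇h) has components (-0.02247 E, +0.01713 N).
Azimuth = atan2(E, N) = atan2(-0.02247, +0.01713) = 307.3° ≈ 307°.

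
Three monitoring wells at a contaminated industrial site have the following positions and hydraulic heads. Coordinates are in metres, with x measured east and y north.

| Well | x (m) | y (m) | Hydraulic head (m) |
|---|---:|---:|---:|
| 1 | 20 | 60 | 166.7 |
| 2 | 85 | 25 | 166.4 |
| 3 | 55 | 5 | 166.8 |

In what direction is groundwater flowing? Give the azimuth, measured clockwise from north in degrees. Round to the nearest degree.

With h = a·x + b·y + c and 1 as origin, the differences give:
  65·a + (-35)·b = -0.3
  35·a + (-55)·b = +0.1
Eliminate b (×(-55) and ×(-35), subtract): -2350·a = 20.00 → a = ∂h/∂x = -0.008511
Back-substitute: b = ∂h/∂y = -0.007234.
Flow direction (−∇h) has components (+0.008511 E, +0.007234 N).
Azimuth = atan2(E, N) = atan2(+0.008511, +0.007234) = 49.6° ≈ 050°.

050°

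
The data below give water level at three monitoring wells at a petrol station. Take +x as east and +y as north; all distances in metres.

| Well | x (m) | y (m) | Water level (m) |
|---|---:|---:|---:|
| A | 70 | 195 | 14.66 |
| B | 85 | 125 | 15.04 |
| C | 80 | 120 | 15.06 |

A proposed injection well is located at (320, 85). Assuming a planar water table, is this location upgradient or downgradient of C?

Three-point gradient (reference A): Δ to B = (15, -70, +0.38), Δ to C = (10, -75, +0.40).
∂h/∂x = +0.001176, ∂h/∂y = -0.005176 (det = -425).
Head at (320, 85) = 14.66 + (+0.001176)·(250) + (-0.005176)·(-110) = 15.52 m.
That is higher than the 15.06 m at C, so the point is upgradient.

upgradient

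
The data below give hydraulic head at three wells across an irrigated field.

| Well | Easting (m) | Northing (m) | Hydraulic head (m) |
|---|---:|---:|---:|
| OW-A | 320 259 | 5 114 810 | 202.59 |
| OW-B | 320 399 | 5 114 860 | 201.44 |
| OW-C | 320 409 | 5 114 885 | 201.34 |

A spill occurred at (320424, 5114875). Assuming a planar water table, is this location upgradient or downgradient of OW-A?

downgradient

Differences from OW-A: to OW-B (Δx, Δy, Δh) = (140, 50, -1.15); to OW-C = (150, 75, -1.25).
Determinant of the coordinate differences = 140·75 − 150·50 = 3000.
∂h/∂x = [(-1.15)·75 − (-1.25)·50] / 3000 = -0.007917
∂h/∂y = [140·(-1.25) − 150·(-1.15)] / 3000 = -0.0008333
Head at (320424, 5114875) = 202.59 + (-0.007917)·(165) + (-0.0008333)·(65) = 201.23 m.
That is lower than the 202.59 m at OW-A, so the point is downgradient.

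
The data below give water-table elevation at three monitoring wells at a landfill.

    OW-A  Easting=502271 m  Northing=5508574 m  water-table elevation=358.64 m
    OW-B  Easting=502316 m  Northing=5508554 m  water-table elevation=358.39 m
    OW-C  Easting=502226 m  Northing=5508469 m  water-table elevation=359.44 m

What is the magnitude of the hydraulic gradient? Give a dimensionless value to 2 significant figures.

Differences from OW-A: to OW-B (Δx, Δy, Δh) = (45, -20, -0.25); to OW-C = (-45, -105, +0.80).
Solve a·Δx + b·Δy = Δh: det = 45·(-105) − (-45)·(-20) = -5625.
∂h/∂x = [(-0.25)·(-105) − (+0.80)·(-20)] / -5625 = -0.007511
∂h/∂y = [45·(+0.80) − (-45)·(-0.25)] / -5625 = -0.004400
|∇h| = √(-0.007511² + -0.004400²) = 0.008705

0.0087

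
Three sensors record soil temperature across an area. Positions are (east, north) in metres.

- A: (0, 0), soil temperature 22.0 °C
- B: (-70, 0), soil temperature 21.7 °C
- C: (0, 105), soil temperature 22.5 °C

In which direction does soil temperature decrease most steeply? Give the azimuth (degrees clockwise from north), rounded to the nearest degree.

∂T/∂x = (21.7 − 22.0) / (-70 − 0) = +0.004286
∂T/∂y = (22.5 − 22.0) / (105 − 0) = +0.004762
Steepest decrease is along −∇f: components (-0.004286 E, -0.004762 N).
Azimuth = atan2(-0.004286, -0.004762) = 222.0° ≈ 222°.

222°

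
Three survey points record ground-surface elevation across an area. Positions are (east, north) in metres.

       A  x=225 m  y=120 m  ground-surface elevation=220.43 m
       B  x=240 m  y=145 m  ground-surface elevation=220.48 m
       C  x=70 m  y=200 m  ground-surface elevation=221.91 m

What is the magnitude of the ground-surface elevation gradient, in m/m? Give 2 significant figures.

With z = a·x + b·y + c and A as origin, the differences give:
  15·a + 25·b = +0.05
  (-155)·a + 80·b = +1.48
Eliminate b (×80 and ×25, subtract): 5075·a = -33.000 → a = ∂z/∂x = -0.006502
Back-substitute: b = ∂z/∂y = +0.005901.
|∇f| = √(-0.006502² + 0.005901²) = 0.008781 m/m

0.0088 m/m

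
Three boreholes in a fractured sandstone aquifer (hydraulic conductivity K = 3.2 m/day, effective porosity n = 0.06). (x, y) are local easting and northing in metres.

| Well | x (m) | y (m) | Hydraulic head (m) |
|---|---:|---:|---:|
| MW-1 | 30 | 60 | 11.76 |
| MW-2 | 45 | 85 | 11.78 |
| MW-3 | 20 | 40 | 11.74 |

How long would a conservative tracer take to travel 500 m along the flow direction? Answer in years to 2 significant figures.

9.1 years

With h = a·x + b·y + c and MW-1 as origin, the differences give:
  15·a + 25·b = +0.02
  (-10)·a + (-20)·b = -0.02
Eliminate b (×(-20) and ×25, subtract): -50·a = 0.100 → a = ∂h/∂x = -0.002000
Back-substitute: b = ∂h/∂y = +0.002000.
|∇h| = √(-0.002000² + 0.002000²) = 0.002828
Seepage velocity v = K·i/n = 3.2 × 0.002828 / 0.06 = 0.1508 m/day.
t = 500 / 0.1508 = 3316 days = 9.08 years.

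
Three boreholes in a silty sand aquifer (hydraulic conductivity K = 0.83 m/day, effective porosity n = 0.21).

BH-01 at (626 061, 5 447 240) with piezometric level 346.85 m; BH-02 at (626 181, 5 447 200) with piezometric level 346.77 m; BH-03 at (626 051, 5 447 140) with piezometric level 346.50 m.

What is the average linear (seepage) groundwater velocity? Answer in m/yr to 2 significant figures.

5.0 m/yr

Three-point gradient (reference BH-01): Δ to BH-02 = (120, -40, -0.08), Δ to BH-03 = (-10, -100, -0.35).
∂h/∂x = +0.0004839, ∂h/∂y = +0.003452 (det = -12400).
|∇h| = √(0.0004839² + 0.003452²) = 0.003486
Seepage velocity v = K·i/n = 0.83 × 0.003486 / 0.21 = 0.01378 m/day = 5.033 m/yr.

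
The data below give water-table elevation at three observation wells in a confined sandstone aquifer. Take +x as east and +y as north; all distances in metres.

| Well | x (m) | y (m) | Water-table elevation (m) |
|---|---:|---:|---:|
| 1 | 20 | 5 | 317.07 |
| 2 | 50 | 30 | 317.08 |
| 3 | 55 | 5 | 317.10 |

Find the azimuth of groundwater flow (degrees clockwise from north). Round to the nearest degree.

Differences from 1: to 2 (Δx, Δy, Δh) = (30, 25, +0.01); to 3 = (35, 0, +0.03).
Solve a·Δx + b·Δy = Δh: det = 30·0 − 35·25 = -875.
∂h/∂x = [(+0.01)·0 − (+0.03)·25] / -875 = +0.0008571
∂h/∂y = [30·(+0.03) − 35·(+0.01)] / -875 = -0.0006286
Flow direction (−∇h) has components (-0.0008571 E, +0.0006286 N).
Azimuth = atan2(E, N) = atan2(-0.0008571, +0.0006286) = 306.3° ≈ 306°.

306°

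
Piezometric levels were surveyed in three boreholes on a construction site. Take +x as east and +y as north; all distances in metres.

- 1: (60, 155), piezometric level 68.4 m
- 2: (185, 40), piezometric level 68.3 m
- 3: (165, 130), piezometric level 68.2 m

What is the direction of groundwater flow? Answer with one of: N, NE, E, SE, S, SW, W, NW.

NE

Taking 1 as reference: 2−1 = (125, -115, -0.1); 3−1 = (105, -25, -0.2).
Determinant of the coordinate differences = 125·(-25) − 105·(-115) = 8950.
∂h/∂x = [(-0.1)·(-25) − (-0.2)·(-115)] / 8950 = -0.002291
∂h/∂y = [125·(-0.2) − 105·(-0.1)] / 8950 = -0.001620
Flow = −∇h = (+0.002291 east, +0.001620 north), which points northeast.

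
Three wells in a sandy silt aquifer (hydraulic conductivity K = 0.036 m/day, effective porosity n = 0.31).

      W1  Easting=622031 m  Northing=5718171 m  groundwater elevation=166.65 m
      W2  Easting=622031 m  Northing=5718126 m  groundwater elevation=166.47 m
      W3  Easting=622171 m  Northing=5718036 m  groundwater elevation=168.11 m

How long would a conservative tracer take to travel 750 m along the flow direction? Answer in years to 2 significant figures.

Three-point gradient (reference W1): Δ to W2 = (0, -45, -0.18), Δ to W3 = (140, -135, +1.46).
∂h/∂x = +0.01429, ∂h/∂y = +0.004000 (det = 6300).
|∇h| = √(0.01429² + 0.004000²) = 0.01484
Seepage velocity v = K·i/n = 0.036 × 0.01484 / 0.31 = 0.001723 m/day.
t = 750 / 0.001723 = 4.353e+05 days = 1.19e+03 years.

1200 years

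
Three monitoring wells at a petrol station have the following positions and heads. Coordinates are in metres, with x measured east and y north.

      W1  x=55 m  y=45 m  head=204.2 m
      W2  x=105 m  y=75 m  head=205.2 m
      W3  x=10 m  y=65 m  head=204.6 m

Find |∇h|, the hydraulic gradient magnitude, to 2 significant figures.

0.028

Differences from W1: to W2 (Δx, Δy, Δh) = (50, 30, +1.0); to W3 = (-45, 20, +0.4).
Determinant of the coordinate differences = 50·20 − (-45)·30 = 2350.
∂h/∂x = [(+1.0)·20 − (+0.4)·30] / 2350 = +0.003404
∂h/∂y = [50·(+0.4) − (-45)·(+1.0)] / 2350 = +0.02766
|∇h| = √(0.003404² + 0.02766²) = 0.02787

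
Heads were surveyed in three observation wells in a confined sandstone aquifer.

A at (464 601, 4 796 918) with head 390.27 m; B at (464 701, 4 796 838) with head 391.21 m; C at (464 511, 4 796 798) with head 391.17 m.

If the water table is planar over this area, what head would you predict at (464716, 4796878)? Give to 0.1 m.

390.9 m

Taking A as reference: B−A = (100, -80, +0.94); C−A = (-90, -120, +0.90).
Determinant of the coordinate differences = 100·(-120) − (-90)·(-80) = -19200.
∂h/∂x = [(+0.94)·(-120) − (+0.90)·(-80)] / -19200 = +0.002125
∂h/∂y = [100·(+0.90) − (-90)·(+0.94)] / -19200 = -0.009094
h(464716, 4796878) = 390.27 + (+0.002125)·(115) + (-0.009094)·(-40) = 390.27 +0.244 +0.364 = 390.878 m.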